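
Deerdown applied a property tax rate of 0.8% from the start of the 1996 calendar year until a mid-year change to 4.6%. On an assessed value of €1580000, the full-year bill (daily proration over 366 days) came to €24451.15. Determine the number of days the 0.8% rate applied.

294 days

Let d = days at the first rate; then 366 − d days at the second rate.
€1580000 × [0.8%·d + 4.6%·(366−d)] / 366 = €24451.15
Solving gives d = 294, so the new rate took effect on 21 October 1996.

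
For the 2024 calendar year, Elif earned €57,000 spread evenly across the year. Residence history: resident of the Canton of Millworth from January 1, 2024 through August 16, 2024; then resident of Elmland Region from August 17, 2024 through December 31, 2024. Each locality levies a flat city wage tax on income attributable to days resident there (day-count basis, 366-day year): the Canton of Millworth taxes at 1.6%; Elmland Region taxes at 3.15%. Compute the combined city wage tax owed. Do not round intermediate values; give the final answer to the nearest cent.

The Canton of Millworth, January 1 – August 16, 2024: 229 days → €57,000 × 1.6% × 229/366 = €570.6230
Elmland Region, August 17 – December 31, 2024: 137 days → €57,000 × 3.15% × 137/366 = €672.0861
Total = €1,242.7090

€1,242.71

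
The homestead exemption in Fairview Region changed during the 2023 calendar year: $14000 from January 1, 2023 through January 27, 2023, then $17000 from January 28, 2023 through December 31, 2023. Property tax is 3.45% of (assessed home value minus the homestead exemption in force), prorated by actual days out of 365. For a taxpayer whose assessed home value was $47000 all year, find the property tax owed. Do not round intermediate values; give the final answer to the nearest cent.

January 1 – January 27, 2023: 27 days, exemption $14000 → ($47000 − $14000) × 3.45% × 27/365 = $84.2178
January 28 – December 31, 2023: 338 days, exemption $17000 → ($47000 − $17000) × 3.45% × 338/365 = $958.4384
Total = $1042.6562

$1042.66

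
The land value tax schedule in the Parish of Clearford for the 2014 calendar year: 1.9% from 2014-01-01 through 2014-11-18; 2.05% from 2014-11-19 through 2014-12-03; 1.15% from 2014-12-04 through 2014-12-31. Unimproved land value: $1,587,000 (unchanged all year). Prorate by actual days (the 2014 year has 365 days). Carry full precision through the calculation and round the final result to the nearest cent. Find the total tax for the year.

$29,337.76

2014-01-01 to 2014-11-18: 322 days at 1.9% → $1,587,000 × 1.9% × 322/365 = $26,600.7288
2014-11-19 to 2014-12-03: 15 days at 2.05% → $1,587,000 × 2.05% × 15/365 = $1,336.9932
2014-12-04 to 2014-12-31: 28 days at 1.15% → $1,587,000 × 1.15% × 28/365 = $1,400.0384
Total = $29,337.7603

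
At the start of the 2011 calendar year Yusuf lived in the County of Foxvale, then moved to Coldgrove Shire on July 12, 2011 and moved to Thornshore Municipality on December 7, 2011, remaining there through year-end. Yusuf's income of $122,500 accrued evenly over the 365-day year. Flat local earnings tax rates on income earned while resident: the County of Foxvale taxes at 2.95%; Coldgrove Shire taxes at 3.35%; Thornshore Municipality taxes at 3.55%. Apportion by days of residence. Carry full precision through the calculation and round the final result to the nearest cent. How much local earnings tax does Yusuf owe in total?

$3,862.78

The County of Foxvale, January 1 – July 11, 2011: 192 days → $122,500 × 2.95% × 192/365 = $1,900.9315
Coldgrove Shire, July 12 – December 6, 2011: 148 days → $122,500 × 3.35% × 148/365 = $1,663.9863
Thornshore Municipality, December 7 – December 31, 2011: 25 days → $122,500 × 3.55% × 25/365 = $297.8596
Total = $3,862.7774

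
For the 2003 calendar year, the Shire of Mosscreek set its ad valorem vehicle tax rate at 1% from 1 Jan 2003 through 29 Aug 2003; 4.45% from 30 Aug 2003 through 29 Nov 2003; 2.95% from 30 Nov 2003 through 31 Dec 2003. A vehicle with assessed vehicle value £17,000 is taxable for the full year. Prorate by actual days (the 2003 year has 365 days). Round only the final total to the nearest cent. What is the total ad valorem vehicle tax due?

1 Jan – 29 Aug 2003: 241 days at 1% → £17,000 × 1% × 241/365 = £112.2466
30 Aug – 29 Nov 2003: 92 days at 4.45% → £17,000 × 4.45% × 92/365 = £190.6795
30 Nov – 31 Dec 2003: 32 days at 2.95% → £17,000 × 2.95% × 32/365 = £43.9671
Total = £346.8932

£346.89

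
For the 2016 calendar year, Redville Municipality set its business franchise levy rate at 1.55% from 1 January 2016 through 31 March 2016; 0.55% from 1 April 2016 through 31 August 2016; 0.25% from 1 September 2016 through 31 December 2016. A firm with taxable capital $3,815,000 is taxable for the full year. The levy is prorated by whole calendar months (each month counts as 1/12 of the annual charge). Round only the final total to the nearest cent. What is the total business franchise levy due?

1 January – 31 March 2016: 3 months at 1.55% → $3,815,000 × 1.55% × 3/12 = $14,783.1250
1 April – 31 August 2016: 5 months at 0.55% → $3,815,000 × 0.55% × 5/12 = $8,742.7083
1 September – 31 December 2016: 4 months at 0.25% → $3,815,000 × 0.25% × 4/12 = $3,179.1667
Total = $26,705.0000

$26,705.00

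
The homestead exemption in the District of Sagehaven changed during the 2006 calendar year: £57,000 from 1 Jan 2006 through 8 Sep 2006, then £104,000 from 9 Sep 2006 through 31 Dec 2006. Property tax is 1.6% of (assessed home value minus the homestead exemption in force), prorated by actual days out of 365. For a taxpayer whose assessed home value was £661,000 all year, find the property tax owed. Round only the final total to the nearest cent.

£9,429.13

1 Jan – 8 Sep 2006: 251 days, exemption £57,000 → (£661,000 − £57,000) × 1.6% × 251/365 = £6,645.6548
9 Sep – 31 Dec 2006: 114 days, exemption £104,000 → (£661,000 − £104,000) × 1.6% × 114/365 = £2,783.4740
Total = £9,429.1288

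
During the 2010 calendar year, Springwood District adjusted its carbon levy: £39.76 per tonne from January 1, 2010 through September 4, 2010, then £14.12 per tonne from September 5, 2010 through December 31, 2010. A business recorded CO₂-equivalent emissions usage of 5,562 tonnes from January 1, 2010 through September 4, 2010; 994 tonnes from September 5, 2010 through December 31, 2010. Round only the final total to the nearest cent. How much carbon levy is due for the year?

January 1 – September 4, 2010: 5,562 tonnes at £39.76/tonne → £221,145.12
September 5 – December 31, 2010: 994 tonnes at £14.12/tonne → £14,035.28

£235,180.40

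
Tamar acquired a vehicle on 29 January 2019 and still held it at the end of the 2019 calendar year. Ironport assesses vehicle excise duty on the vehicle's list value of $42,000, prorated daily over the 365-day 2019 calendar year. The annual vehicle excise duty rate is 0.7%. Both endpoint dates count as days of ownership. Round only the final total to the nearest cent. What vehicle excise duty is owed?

$271.45

Days held (29 January – 31 December 2019): 337 out of 365
Tax = $42,000 × 0.7% × 337/365 = $271.4466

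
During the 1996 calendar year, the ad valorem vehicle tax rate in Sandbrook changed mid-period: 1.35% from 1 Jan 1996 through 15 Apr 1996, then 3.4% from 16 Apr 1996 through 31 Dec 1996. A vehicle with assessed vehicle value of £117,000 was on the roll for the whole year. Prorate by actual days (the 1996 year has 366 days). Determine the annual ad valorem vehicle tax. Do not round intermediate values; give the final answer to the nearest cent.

£3,283.35

1 Jan – 15 Apr 1996: 106 days at 1.35% → £117,000 × 1.35% × 106/366 = £457.4508
16 Apr – 31 Dec 1996: 260 days at 3.4% → £117,000 × 3.4% × 260/366 = £2,825.9016
Total = £3,283.3525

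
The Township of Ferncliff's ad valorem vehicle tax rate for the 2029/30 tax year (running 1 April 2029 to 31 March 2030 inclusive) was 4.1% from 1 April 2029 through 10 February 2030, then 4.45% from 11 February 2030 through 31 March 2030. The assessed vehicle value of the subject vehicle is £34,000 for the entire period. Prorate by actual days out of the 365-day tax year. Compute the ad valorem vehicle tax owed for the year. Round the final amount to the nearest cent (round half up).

1 April 2029 – 10 February 2030: 316 days at 4.1% → £34,000 × 4.1% × 316/365 = £1,206.8603
11 February – 31 March 2030: 49 days at 4.45% → £34,000 × 4.45% × 49/365 = £203.1151
Total = £1,409.9753

£1,409.98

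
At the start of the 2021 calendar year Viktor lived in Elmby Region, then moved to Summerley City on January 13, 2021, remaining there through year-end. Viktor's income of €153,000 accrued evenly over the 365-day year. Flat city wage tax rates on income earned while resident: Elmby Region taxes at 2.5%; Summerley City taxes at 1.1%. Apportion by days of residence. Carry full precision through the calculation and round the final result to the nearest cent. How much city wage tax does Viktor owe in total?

€1,753.42

Elmby Region, January 1 – January 12, 2021: 12 days → €153,000 × 2.5% × 12/365 = €125.7534
Summerley City, January 13 – December 31, 2021: 353 days → €153,000 × 1.1% × 353/365 = €1,627.6685
Total = €1,753.4219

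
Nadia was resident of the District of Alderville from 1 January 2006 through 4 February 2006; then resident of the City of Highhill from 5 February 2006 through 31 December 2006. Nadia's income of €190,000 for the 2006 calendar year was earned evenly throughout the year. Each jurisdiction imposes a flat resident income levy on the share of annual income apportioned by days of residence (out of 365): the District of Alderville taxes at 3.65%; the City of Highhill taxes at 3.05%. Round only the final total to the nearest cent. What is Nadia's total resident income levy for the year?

€5,904.32

The District of Alderville, 1 January – 4 February 2006: 35 days → €190,000 × 3.65% × 35/365 = €665.0000
The City of Highhill, 5 February – 31 December 2006: 330 days → €190,000 × 3.05% × 330/365 = €5,239.3151
Total = €5,904.3151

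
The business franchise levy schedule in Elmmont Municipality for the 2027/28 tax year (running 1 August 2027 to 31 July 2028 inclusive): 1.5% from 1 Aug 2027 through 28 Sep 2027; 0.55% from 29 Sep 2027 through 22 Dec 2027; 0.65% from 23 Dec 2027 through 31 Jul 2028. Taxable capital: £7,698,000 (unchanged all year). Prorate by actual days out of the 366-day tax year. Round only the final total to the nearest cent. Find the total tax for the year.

£58,797.16

1 Aug – 28 Sep 2027: 59 days at 1.5% → £7,698,000 × 1.5% × 59/366 = £18,614.0164
29 Sep – 22 Dec 2027: 85 days at 0.55% → £7,698,000 × 0.55% × 85/366 = £9,832.8279
23 Dec 2027 – 31 Jul 2028: 222 days at 0.65% → £7,698,000 × 0.65% × 222/366 = £30,350.3115
Total = £58,797.1557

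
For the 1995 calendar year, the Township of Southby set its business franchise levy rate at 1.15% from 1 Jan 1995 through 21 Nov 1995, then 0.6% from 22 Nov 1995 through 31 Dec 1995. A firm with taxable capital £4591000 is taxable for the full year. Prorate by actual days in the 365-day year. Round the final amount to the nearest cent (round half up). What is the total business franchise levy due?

1 Jan – 21 Nov 1995: 325 days at 1.15% → £4591000 × 1.15% × 325/365 = £47010.5822
22 Nov – 31 Dec 1995: 40 days at 0.6% → £4591000 × 0.6% × 40/365 = £3018.7397
Total = £50029.3219

£50029.32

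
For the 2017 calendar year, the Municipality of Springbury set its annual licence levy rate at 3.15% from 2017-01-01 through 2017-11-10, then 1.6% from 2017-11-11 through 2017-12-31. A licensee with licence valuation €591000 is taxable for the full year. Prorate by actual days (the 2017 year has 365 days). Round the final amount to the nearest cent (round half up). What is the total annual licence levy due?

€17336.54

2017-01-01 to 2017-11-10: 314 days at 3.15% → €591000 × 3.15% × 314/365 = €16015.2904
2017-11-11 to 2017-12-31: 51 days at 1.6% → €591000 × 1.6% × 51/365 = €1321.2493
Total = €17336.5397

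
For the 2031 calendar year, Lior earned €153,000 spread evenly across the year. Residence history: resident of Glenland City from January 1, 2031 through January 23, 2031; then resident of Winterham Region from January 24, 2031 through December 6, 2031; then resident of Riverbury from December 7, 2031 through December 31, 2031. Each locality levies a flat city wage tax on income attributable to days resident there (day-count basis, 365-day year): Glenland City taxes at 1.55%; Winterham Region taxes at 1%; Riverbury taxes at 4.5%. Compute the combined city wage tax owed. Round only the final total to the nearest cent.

Glenland City, January 1 – January 23, 2031: 23 days → €153,000 × 1.55% × 23/365 = €149.4370
Winterham Region, January 24 – December 6, 2031: 317 days → €153,000 × 1% × 317/365 = €1,328.7945
Riverbury, December 7 – December 31, 2031: 25 days → €153,000 × 4.5% × 25/365 = €471.5753
Total = €1,949.8068

€1,949.81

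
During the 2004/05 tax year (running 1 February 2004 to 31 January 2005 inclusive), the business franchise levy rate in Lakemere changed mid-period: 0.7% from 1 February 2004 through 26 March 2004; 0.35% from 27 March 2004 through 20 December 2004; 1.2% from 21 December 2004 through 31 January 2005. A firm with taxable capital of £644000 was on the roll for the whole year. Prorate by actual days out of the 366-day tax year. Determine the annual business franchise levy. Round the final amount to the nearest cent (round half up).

£3220.88

1 February – 26 March 2004: 55 days at 0.7% → £644000 × 0.7% × 55/366 = £677.4317
27 March – 20 December 2004: 269 days at 0.35% → £644000 × 0.35% × 269/366 = £1656.6284
21 December 2004 – 31 January 2005: 42 days at 1.2% → £644000 × 1.2% × 42/366 = £886.8197
Total = £3220.8798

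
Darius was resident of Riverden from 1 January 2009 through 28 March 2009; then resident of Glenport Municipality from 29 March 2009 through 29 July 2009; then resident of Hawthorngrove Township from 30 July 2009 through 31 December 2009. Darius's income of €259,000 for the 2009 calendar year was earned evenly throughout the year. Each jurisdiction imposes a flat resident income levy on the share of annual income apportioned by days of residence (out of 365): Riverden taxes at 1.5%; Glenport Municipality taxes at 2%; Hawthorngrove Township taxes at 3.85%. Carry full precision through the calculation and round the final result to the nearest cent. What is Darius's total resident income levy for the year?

Riverden, 1 January – 28 March 2009: 87 days → €259,000 × 1.5% × 87/365 = €926.0137
Glenport Municipality, 29 March – 29 July 2009: 123 days → €259,000 × 2% × 123/365 = €1,745.5890
Hawthorngrove Township, 30 July – 31 December 2009: 155 days → €259,000 × 3.85% × 155/365 = €4,234.4726
Total = €6,906.0753

€6,906.08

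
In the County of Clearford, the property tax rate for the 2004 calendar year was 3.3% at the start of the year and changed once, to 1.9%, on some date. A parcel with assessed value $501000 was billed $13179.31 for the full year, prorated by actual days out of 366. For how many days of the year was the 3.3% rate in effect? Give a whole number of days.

191 days

Let d = days at the first rate; then 366 − d days at the second rate.
$501000 × [3.3%·d + 1.9%·(366−d)] / 366 = $13179.31
Solving gives d = 191, so the new rate took effect on July 10, 2004.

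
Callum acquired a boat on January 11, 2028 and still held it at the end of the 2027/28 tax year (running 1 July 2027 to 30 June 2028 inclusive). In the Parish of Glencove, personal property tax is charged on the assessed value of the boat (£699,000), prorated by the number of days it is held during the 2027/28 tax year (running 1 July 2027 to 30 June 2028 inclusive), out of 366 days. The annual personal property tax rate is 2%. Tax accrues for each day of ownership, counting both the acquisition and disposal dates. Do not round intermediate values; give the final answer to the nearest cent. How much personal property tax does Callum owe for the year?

Days held (January 11 – June 30, 2028): 172 out of 366
Tax = £699,000 × 2% × 172/366 = £6,569.8361

£6,569.84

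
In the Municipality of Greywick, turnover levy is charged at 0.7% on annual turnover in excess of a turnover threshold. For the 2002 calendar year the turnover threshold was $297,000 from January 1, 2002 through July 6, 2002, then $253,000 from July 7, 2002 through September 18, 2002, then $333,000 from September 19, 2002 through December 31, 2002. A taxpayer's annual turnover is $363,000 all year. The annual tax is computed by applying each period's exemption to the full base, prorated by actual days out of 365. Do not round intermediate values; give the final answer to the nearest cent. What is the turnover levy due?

$452.64

January 1 – July 6, 2002: 187 days, exemption $297,000 → ($363,000 − $297,000) × 0.7% × 187/365 = $236.6959
July 7 – September 18, 2002: 74 days, exemption $253,000 → ($363,000 − $253,000) × 0.7% × 74/365 = $156.1096
September 19 – December 31, 2002: 104 days, exemption $333,000 → ($363,000 − $333,000) × 0.7% × 104/365 = $59.8356
Total = $452.6411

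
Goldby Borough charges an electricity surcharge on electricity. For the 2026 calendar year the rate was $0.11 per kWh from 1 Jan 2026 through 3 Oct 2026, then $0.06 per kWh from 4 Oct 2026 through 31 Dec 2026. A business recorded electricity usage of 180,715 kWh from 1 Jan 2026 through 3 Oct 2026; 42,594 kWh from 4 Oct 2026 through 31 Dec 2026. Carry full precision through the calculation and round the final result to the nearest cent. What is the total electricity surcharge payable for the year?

$22,434.29

1 Jan – 3 Oct 2026: 180,715 kWh at $0.11/kWh → $19,878.65
4 Oct – 31 Dec 2026: 42,594 kWh at $0.06/kWh → $2,555.64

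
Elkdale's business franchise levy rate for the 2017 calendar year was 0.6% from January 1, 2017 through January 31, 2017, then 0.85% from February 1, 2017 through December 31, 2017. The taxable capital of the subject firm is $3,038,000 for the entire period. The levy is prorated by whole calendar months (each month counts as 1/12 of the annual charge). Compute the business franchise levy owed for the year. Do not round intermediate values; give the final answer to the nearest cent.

$25,190.08

January 1 – January 31, 2017: 1 month at 0.6% → $3,038,000 × 0.6% × 1/12 = $1,519.0000
February 1 – December 31, 2017: 11 months at 0.85% → $3,038,000 × 0.85% × 11/12 = $23,671.0833
Total = $25,190.0833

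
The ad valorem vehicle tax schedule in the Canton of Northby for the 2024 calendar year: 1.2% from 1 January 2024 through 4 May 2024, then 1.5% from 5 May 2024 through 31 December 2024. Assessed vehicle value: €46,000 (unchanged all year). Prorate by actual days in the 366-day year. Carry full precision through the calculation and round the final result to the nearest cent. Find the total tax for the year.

1 January – 4 May 2024: 125 days at 1.2% → €46,000 × 1.2% × 125/366 = €188.5246
5 May – 31 December 2024: 241 days at 1.5% → €46,000 × 1.5% × 241/366 = €454.3443
Total = €642.8689

€642.87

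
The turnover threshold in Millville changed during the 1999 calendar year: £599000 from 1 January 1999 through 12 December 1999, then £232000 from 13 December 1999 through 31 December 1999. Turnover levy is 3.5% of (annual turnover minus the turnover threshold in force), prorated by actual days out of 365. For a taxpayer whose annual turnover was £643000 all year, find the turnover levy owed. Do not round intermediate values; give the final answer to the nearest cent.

1 January – 12 December 1999: 346 days, exemption £599000 → (£643000 − £599000) × 3.5% × 346/365 = £1459.8356
13 December – 31 December 1999: 19 days, exemption £232000 → (£643000 − £232000) × 3.5% × 19/365 = £748.8082
Total = £2208.6438

£2208.64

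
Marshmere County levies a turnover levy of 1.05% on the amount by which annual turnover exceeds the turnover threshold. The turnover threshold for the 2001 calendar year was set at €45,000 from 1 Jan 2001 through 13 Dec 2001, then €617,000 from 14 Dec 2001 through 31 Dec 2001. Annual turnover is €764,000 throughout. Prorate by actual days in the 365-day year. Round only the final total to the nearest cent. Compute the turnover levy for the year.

1 Jan – 13 Dec 2001: 347 days, exemption €45,000 → (€764,000 − €45,000) × 1.05% × 347/365 = €7,177.1959
14 Dec – 31 Dec 2001: 18 days, exemption €617,000 → (€764,000 − €617,000) × 1.05% × 18/365 = €76.1178
Total = €7,253.3137

€7,253.31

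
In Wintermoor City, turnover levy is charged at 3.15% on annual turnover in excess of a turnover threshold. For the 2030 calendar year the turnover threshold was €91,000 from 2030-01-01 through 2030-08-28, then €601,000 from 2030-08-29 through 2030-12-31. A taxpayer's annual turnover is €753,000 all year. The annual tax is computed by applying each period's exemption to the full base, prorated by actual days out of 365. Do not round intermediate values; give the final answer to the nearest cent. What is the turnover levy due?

€15,351.29

2030-01-01 to 2030-08-28: 240 days, exemption €91,000 → (€753,000 − €91,000) × 3.15% × 240/365 = €13,711.5616
2030-08-29 to 2030-12-31: 125 days, exemption €601,000 → (€753,000 − €601,000) × 3.15% × 125/365 = €1,639.7260
Total = €15,351.2877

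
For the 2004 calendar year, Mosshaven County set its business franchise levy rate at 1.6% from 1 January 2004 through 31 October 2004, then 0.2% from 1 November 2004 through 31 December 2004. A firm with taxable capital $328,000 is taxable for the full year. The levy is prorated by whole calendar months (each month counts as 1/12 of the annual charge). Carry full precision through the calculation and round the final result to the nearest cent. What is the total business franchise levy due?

1 January – 31 October 2004: 10 months at 1.6% → $328,000 × 1.6% × 10/12 = $4,373.3333
1 November – 31 December 2004: 2 months at 0.2% → $328,000 × 0.2% × 2/12 = $109.3333
Total = $4,482.6667

$4,482.67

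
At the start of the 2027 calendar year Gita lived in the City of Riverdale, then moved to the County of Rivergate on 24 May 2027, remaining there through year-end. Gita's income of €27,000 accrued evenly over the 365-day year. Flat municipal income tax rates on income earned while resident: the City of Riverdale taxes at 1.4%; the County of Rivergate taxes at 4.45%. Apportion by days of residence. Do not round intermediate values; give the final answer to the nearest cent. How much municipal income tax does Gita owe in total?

The City of Riverdale, 1 Jan – 23 May 2027: 143 days → €27,000 × 1.4% × 143/365 = €148.0932
The County of Rivergate, 24 May – 31 Dec 2027: 222 days → €27,000 × 4.45% × 222/365 = €730.7753
Total = €878.8685

€878.87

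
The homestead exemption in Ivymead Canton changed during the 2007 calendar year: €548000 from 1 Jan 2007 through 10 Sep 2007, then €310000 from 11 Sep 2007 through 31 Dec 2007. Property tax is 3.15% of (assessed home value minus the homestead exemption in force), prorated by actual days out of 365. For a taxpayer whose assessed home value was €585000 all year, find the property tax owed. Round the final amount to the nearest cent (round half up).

1 Jan – 10 Sep 2007: 253 days, exemption €548000 → (€585000 − €548000) × 3.15% × 253/365 = €807.8671
11 Sep – 31 Dec 2007: 112 days, exemption €310000 → (€585000 − €310000) × 3.15% × 112/365 = €2658.0822
Total = €3465.9493

€3465.95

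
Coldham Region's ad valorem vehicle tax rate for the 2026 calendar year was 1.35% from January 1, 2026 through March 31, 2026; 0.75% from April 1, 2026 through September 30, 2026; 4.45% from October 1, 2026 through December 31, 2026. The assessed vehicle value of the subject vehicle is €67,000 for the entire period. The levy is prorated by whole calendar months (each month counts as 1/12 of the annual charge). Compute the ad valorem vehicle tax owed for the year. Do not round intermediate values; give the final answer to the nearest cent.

€1,222.75

January 1 – March 31, 2026: 3 months at 1.35% → €67,000 × 1.35% × 3/12 = €226.1250
April 1 – September 30, 2026: 6 months at 0.75% → €67,000 × 0.75% × 6/12 = €251.2500
October 1 – December 31, 2026: 3 months at 4.45% → €67,000 × 4.45% × 3/12 = €745.3750
Total = €1,222.7500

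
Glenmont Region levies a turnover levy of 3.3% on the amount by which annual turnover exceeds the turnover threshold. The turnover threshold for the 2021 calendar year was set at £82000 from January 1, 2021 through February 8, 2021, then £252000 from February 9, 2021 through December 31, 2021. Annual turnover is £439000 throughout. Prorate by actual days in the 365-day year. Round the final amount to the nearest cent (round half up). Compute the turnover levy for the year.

January 1 – February 8, 2021: 39 days, exemption £82000 → (£439000 − £82000) × 3.3% × 39/365 = £1258.7918
February 9 – December 31, 2021: 326 days, exemption £252000 → (£439000 − £252000) × 3.3% × 326/365 = £5511.6329
Total = £6770.4247

£6770.42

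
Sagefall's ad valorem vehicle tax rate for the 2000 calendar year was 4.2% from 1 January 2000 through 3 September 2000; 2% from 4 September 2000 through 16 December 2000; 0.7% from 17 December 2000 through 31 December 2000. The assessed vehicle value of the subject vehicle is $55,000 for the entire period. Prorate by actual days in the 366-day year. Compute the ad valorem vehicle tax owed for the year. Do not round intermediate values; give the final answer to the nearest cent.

1 January – 3 September 2000: 247 days at 4.2% → $55,000 × 4.2% × 247/366 = $1,558.9344
4 September – 16 December 2000: 104 days at 2% → $55,000 × 2% × 104/366 = $312.5683
17 December – 31 December 2000: 15 days at 0.7% → $55,000 × 0.7% × 15/366 = $15.7787
Total = $1,887.2814

$1,887.28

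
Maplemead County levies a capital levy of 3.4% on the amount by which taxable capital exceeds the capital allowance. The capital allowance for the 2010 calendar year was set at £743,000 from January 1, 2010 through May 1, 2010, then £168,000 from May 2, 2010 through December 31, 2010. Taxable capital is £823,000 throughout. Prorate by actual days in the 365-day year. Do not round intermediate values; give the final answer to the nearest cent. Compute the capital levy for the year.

January 1 – May 1, 2010: 121 days, exemption £743,000 → (£823,000 − £743,000) × 3.4% × 121/365 = £901.6986
May 2 – December 31, 2010: 244 days, exemption £168,000 → (£823,000 − £168,000) × 3.4% × 244/365 = £14,887.3425
Total = £15,789.0411

£15,789.04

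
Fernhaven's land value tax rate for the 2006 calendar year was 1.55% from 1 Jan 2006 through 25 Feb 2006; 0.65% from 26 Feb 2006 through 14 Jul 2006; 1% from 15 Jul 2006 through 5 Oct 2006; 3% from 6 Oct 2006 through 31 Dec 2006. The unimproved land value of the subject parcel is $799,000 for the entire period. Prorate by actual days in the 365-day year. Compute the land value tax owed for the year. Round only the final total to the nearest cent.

$11,408.19

1 Jan – 25 Feb 2006: 56 days at 1.55% → $799,000 × 1.55% × 56/365 = $1,900.0877
26 Feb – 14 Jul 2006: 139 days at 0.65% → $799,000 × 0.65% × 139/365 = $1,977.7986
15 Jul – 5 Oct 2006: 83 days at 1% → $799,000 × 1% × 83/365 = $1,816.9041
6 Oct – 31 Dec 2006: 87 days at 3% → $799,000 × 3% × 87/365 = $5,713.3973
Total = $11,408.1877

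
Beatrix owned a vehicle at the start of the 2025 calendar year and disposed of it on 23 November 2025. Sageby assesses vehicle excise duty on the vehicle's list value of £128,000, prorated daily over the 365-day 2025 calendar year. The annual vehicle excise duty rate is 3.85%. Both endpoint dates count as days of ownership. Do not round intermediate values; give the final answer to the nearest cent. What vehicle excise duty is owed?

Days held (1 January – 23 November 2025): 327 out of 365
Tax = £128,000 × 3.85% × 327/365 = £4,414.9479

£4,414.95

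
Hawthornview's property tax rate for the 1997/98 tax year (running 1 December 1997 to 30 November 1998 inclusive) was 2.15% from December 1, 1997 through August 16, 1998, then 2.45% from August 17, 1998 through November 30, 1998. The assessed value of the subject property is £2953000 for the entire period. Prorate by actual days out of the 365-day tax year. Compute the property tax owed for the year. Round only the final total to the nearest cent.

December 1, 1997 – August 16, 1998: 259 days at 2.15% → £2953000 × 2.15% × 259/365 = £45051.4534
August 17 – November 30, 1998: 106 days at 2.45% → £2953000 × 2.45% × 106/365 = £21010.7973
Total = £66062.2507

£66062.25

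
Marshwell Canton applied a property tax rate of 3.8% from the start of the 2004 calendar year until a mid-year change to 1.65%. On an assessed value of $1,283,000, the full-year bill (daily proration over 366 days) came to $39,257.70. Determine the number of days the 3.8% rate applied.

240 days

Let d = days at the first rate; then 366 − d days at the second rate.
$1,283,000 × [3.8%·d + 1.65%·(366−d)] / 366 = $39,257.70
Solving gives d = 240, so the new rate took effect on August 28, 2004.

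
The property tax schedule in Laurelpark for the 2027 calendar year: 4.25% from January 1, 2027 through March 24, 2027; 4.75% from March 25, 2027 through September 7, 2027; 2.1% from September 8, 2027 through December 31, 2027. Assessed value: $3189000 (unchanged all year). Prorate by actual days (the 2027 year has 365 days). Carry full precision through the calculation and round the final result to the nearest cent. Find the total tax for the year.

January 1 – March 24, 2027: 83 days at 4.25% → $3189000 × 4.25% × 83/365 = $30819.7192
March 25 – September 7, 2027: 167 days at 4.75% → $3189000 × 4.75% × 167/365 = $69306.1438
September 8 – December 31, 2027: 115 days at 2.1% → $3189000 × 2.1% × 115/365 = $21099.8219
Total = $121225.6849

$121225.68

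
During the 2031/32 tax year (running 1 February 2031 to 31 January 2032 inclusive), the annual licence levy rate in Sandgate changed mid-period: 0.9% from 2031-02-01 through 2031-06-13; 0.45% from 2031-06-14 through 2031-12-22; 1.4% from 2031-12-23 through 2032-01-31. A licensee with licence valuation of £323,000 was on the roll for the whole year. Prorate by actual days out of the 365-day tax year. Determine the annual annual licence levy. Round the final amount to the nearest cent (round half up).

2031-02-01 to 2031-06-13: 133 days at 0.9% → £323,000 × 0.9% × 133/365 = £1,059.2630
2031-06-14 to 2031-12-22: 192 days at 0.45% → £323,000 × 0.45% × 192/365 = £764.5808
2031-12-23 to 2032-01-31: 40 days at 1.4% → £323,000 × 1.4% × 40/365 = £495.5616
Total = £2,319.4055

£2,319.41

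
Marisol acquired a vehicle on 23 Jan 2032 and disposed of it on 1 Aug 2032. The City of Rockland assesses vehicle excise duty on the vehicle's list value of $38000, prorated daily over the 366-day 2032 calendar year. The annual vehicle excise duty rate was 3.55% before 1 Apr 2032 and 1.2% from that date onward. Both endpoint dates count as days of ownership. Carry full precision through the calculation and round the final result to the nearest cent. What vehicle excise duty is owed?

$407.57

23 Jan – 31 Mar 2032: 69 days at 3.55% → $38000 × 3.55% × 69/366 = $254.3197
1 Apr – 1 Aug 2032: 123 days at 1.2% → $38000 × 1.2% × 123/366 = $153.2459
Total = $407.5656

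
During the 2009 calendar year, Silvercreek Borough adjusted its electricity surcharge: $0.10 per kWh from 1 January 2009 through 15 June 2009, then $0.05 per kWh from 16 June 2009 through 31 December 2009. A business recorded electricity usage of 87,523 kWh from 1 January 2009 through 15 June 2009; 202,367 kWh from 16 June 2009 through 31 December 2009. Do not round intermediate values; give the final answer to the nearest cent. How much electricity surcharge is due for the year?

1 January – 15 June 2009: 87,523 kWh at $0.10/kWh → $8752.30
16 June – 31 December 2009: 202,367 kWh at $0.05/kWh → $10118.35

$18870.65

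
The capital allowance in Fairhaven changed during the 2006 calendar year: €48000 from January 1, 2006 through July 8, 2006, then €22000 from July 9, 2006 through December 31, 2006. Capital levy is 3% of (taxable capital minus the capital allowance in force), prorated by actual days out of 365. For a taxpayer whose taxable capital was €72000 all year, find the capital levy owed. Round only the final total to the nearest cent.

January 1 – July 8, 2006: 189 days, exemption €48000 → (€72000 − €48000) × 3% × 189/365 = €372.8219
July 9 – December 31, 2006: 176 days, exemption €22000 → (€72000 − €22000) × 3% × 176/365 = €723.2877
Total = €1096.1096

€1096.11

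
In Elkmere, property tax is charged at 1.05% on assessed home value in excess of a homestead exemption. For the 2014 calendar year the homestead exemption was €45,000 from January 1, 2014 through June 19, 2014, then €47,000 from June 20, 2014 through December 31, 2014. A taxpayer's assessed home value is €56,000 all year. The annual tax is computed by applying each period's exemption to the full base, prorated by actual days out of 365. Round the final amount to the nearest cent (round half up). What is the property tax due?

January 1 – June 19, 2014: 170 days, exemption €45,000 → (€56,000 − €45,000) × 1.05% × 170/365 = €53.7945
June 20 – December 31, 2014: 195 days, exemption €47,000 → (€56,000 − €47,000) × 1.05% × 195/365 = €50.4863
Total = €104.2808

€104.28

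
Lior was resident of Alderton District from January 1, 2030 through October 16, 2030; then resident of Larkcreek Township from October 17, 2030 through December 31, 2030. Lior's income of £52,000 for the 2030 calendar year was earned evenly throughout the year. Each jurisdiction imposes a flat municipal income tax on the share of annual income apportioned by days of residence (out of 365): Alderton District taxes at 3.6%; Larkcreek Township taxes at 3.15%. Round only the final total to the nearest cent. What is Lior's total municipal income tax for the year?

Alderton District, January 1 – October 16, 2030: 289 days → £52,000 × 3.6% × 289/365 = £1,482.2137
Larkcreek Township, October 17 – December 31, 2030: 76 days → £52,000 × 3.15% × 76/365 = £341.0630
Total = £1,823.2767

£1,823.28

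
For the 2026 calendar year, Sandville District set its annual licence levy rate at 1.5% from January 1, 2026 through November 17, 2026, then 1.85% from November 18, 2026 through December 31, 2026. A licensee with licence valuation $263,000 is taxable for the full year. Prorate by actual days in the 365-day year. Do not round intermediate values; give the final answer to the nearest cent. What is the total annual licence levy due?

January 1 – November 17, 2026: 321 days at 1.5% → $263,000 × 1.5% × 321/365 = $3,469.4384
November 18 – December 31, 2026: 44 days at 1.85% → $263,000 × 1.85% × 44/365 = $586.5260
Total = $4,055.9644

$4,055.96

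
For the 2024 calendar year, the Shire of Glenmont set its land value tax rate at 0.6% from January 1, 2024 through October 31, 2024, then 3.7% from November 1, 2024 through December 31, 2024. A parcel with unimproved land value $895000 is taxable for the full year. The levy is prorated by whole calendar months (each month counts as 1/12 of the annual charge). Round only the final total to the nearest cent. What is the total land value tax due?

January 1 – October 31, 2024: 10 months at 0.6% → $895000 × 0.6% × 10/12 = $4475.0000
November 1 – December 31, 2024: 2 months at 3.7% → $895000 × 3.7% × 2/12 = $5519.1667
Total = $9994.1667

$9994.17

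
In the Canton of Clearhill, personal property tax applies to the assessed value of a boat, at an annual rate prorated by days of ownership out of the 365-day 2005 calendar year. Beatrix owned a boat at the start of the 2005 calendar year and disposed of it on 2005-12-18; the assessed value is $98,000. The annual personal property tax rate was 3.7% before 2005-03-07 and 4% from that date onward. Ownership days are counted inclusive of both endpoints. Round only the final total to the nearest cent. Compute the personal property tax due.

2005-01-01 to 2005-03-06: 65 days at 3.7% → $98,000 × 3.7% × 65/365 = $645.7260
2005-03-07 to 2005-12-18: 287 days at 4% → $98,000 × 4% × 287/365 = $3,082.3014
Total = $3,728.0274

$3,728.03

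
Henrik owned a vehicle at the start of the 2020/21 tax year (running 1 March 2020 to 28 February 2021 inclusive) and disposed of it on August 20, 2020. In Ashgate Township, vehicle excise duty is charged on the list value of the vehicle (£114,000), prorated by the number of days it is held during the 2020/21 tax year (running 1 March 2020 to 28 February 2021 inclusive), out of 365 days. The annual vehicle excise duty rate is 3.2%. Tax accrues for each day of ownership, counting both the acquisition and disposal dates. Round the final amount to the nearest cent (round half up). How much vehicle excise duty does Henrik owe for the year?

£1,729.05

Days held (March 1 – August 20, 2020): 173 out of 365
Tax = £114,000 × 3.2% × 173/365 = £1,729.0521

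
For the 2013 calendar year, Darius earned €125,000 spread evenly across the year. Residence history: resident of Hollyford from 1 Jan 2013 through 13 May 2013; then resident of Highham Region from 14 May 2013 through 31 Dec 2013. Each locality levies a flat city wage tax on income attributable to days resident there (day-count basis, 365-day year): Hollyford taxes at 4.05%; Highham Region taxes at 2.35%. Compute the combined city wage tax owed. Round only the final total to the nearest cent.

€3,711.82

Hollyford, 1 Jan – 13 May 2013: 133 days → €125,000 × 4.05% × 133/365 = €1,844.6918
Highham Region, 14 May – 31 Dec 2013: 232 days → €125,000 × 2.35% × 232/365 = €1,867.1233
Total = €3,711.8151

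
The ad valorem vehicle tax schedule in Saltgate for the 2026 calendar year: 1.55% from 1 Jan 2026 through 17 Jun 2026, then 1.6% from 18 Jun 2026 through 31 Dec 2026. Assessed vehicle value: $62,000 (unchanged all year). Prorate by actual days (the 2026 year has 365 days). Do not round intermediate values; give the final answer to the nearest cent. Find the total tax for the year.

$977.73

1 Jan – 17 Jun 2026: 168 days at 1.55% → $62,000 × 1.55% × 168/365 = $442.3233
18 Jun – 31 Dec 2026: 197 days at 1.6% → $62,000 × 1.6% × 197/365 = $535.4082
Total = $977.7315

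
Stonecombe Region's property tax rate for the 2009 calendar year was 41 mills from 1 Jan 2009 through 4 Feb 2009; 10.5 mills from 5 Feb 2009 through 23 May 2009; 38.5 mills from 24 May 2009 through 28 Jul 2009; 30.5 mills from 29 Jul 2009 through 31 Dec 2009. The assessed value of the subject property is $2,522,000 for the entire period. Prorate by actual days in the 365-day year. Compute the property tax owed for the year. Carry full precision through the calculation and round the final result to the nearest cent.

$68,183.82

1 Jan – 4 Feb 2009: 35 days at 41 mills → $2,522,000 × 4.1% × 35/365 = $9,915.2603
5 Feb – 23 May 2009: 108 days at 10.5 mills → $2,522,000 × 1.05% × 108/365 = $7,835.4740
24 May – 28 Jul 2009: 66 days at 38.5 mills → $2,522,000 × 3.85% × 66/365 = $17,557.2658
29 Jul – 31 Dec 2009: 156 days at 30.5 mills → $2,522,000 × 3.05% × 156/365 = $32,875.8247
Total = $68,183.8247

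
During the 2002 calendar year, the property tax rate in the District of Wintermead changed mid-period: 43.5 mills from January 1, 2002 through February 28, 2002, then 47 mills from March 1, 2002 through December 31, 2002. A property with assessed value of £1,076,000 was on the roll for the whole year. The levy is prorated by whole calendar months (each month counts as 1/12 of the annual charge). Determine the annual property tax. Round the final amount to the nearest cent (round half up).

January 1 – February 28, 2002: 2 months at 43.5 mills → £1,076,000 × 4.35% × 2/12 = £7,801.0000
March 1 – December 31, 2002: 10 months at 47 mills → £1,076,000 × 4.7% × 10/12 = £42,143.3333
Total = £49,944.3333

£49,944.33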